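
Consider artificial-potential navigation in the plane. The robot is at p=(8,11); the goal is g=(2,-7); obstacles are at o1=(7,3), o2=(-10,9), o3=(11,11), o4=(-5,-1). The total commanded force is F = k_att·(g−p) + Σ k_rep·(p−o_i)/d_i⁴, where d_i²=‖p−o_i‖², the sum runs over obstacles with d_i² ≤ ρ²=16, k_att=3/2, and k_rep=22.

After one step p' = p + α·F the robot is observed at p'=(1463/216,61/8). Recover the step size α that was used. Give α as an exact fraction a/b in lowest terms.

α = 1/8

F_att = 3/2·(g−p) = 3/2·(-6,-18) = (-9.0000,-27.0000)
o1: d²=65 > ρ²=16 → inactive
o2: d²=328 > ρ²=16 → inactive
o3: d²=9 ≤ ρ²=16; F_rep = 22·(-3,0)/9² = (-0.8148,0.0000)
o4: d²=313 > ρ²=16 → inactive
F = F_att + ΣF_rep = (-9.8148,-27.0000)
Δp = p'−p = (-1.2269,-3.3750); α = Δx/Fx = (-265/216) / (-265/27) = 1/8
check: Δy/Fy = (-27/8) / (-27) = 1/8 ✓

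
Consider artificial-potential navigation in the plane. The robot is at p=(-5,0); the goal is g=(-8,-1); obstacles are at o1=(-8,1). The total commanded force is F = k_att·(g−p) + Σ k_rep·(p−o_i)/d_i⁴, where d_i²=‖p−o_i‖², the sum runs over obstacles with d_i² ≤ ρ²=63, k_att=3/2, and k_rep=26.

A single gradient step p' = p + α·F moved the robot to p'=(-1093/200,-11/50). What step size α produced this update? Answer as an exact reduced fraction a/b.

F_att = 3/2·(g−p) = 3/2·(-3,-1) = (-4.5000,-1.5000)
o1: d²=10 ≤ ρ²=63; F_rep = 26·(3,-1)/10² = (0.7800,-0.2600)
F = F_att + ΣF_rep = (-3.7200,-1.7600)
Δp = p'−p = (-0.4650,-0.2200); α = Δx/Fx = (-93/200) / (-93/25) = 1/8
check: Δy/Fy = (-11/50) / (-44/25) = 1/8 ✓

α = 1/8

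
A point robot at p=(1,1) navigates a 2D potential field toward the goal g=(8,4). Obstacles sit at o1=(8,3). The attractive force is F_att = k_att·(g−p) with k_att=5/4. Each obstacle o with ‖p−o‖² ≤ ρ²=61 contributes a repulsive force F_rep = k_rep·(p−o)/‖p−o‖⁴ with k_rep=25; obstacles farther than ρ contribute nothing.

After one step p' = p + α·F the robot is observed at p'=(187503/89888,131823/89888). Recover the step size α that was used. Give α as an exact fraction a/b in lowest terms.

F_att = 5/4·(g−p) = 5/4·(7,3) = (8.7500,3.7500)
o1: d²=53 ≤ ρ²=61; F_rep = 25·(-7,-2)/53² = (-0.0623,-0.0178)
F = F_att + ΣF_rep = (8.6877,3.7322)
Δp = p'−p = (1.0860,0.4665); α = Δx/Fx = (97615/89888) / (97615/11236) = 1/8
check: Δy/Fy = (41935/89888) / (41935/11236) = 1/8 ✓

α = 1/8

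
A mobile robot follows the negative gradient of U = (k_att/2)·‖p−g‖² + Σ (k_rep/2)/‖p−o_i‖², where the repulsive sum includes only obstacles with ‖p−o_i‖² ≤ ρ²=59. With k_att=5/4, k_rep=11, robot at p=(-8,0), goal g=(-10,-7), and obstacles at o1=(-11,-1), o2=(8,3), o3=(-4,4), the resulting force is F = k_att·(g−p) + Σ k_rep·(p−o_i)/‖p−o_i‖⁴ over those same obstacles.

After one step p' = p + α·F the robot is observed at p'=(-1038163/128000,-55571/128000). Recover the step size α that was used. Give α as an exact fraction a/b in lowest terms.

α = 1/20

F_att = 5/4·(g−p) = 5/4·(-2,-7) = (-2.5000,-8.7500)
o1: d²=10 ≤ ρ²=59; F_rep = 11·(3,1)/10² = (0.3300,0.1100)
o2: d²=265 > ρ²=59 → inactive
o3: d²=32 ≤ ρ²=59; F_rep = 11·(-4,-4)/32² = (-0.0430,-0.0430)
F = F_att + ΣF_rep = (-2.2130,-8.6830)
Δp = p'−p = (-0.1106,-0.4341); α = Δx/Fx = (-14163/128000) / (-14163/6400) = 1/20
check: Δy/Fy = (-55571/128000) / (-55571/6400) = 1/20 ✓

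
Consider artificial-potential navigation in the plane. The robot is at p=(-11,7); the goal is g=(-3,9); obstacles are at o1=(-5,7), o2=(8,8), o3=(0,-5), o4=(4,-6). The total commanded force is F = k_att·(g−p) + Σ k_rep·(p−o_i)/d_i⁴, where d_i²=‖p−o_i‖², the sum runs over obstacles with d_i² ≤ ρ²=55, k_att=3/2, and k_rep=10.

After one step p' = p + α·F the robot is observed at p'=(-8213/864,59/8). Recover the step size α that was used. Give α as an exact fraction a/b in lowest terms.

F_att = 3/2·(g−p) = 3/2·(8,2) = (12.0000,3.0000)
o1: d²=36 ≤ ρ²=55; F_rep = 10·(-6,0)/36² = (-0.0463,0.0000)
o2: d²=362 > ρ²=55 → inactive
o3: d²=265 > ρ²=55 → inactive
o4: d²=394 > ρ²=55 → inactive
F = F_att + ΣF_rep = (11.9537,3.0000)
Δp = p'−p = (1.4942,0.3750); α = Δx/Fx = (1291/864) / (1291/108) = 1/8
check: Δy/Fy = (3/8) / (3) = 1/8 ✓

α = 1/8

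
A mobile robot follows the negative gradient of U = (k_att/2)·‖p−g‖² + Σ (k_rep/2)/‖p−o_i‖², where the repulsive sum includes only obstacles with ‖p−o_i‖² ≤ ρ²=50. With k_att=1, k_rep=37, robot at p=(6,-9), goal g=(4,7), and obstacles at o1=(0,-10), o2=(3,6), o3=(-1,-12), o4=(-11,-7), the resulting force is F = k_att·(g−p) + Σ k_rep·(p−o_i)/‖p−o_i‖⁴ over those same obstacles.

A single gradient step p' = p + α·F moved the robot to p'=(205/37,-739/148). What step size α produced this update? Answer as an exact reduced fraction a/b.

F_att = 1·(g−p) = 1·(-2,16) = (-2.0000,16.0000)
o1: d²=37 ≤ ρ²=50; F_rep = 37·(6,1)/37² = (0.1622,0.0270)
o2: d²=234 > ρ²=50 → inactive
o3: d²=58 > ρ²=50 → inactive
o4: d²=293 > ρ²=50 → inactive
F = F_att + ΣF_rep = (-1.8378,16.0270)
Δp = p'−p = (-0.4595,4.0068); α = Δx/Fx = (-17/37) / (-68/37) = 1/4
check: Δy/Fy = (593/148) / (593/37) = 1/4 ✓

α = 1/4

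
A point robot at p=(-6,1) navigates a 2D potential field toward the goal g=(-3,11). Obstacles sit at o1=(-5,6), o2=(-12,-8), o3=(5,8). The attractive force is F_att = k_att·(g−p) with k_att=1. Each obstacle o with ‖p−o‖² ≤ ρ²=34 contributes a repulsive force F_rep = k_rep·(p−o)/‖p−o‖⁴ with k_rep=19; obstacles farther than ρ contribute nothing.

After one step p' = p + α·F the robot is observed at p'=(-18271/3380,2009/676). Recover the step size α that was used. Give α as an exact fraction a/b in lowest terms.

F_att = 1·(g−p) = 1·(3,10) = (3.0000,10.0000)
o1: d²=26 ≤ ρ²=34; F_rep = 19·(-1,-5)/26² = (-0.0281,-0.1405)
o2: d²=117 > ρ²=34 → inactive
o3: d²=170 > ρ²=34 → inactive
F = F_att + ΣF_rep = (2.9719,9.8595)
Δp = p'−p = (0.5944,1.9719); α = Δx/Fx = (2009/3380) / (2009/676) = 1/5
check: Δy/Fy = (1333/676) / (6665/676) = 1/5 ✓

α = 1/5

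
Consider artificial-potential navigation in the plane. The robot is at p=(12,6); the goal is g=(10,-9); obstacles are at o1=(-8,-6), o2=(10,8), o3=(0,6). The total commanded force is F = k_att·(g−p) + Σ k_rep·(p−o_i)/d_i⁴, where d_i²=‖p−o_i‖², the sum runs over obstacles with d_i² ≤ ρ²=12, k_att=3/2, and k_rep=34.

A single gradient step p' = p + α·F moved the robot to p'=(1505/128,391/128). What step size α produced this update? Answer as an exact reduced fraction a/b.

α = 1/8

F_att = 3/2·(g−p) = 3/2·(-2,-15) = (-3.0000,-22.5000)
o1: d²=544 > ρ²=12 → inactive
o2: d²=8 ≤ ρ²=12; F_rep = 34·(2,-2)/8² = (1.0625,-1.0625)
o3: d²=144 > ρ²=12 → inactive
F = F_att + ΣF_rep = (-1.9375,-23.5625)
Δp = p'−p = (-0.2422,-2.9453); α = Δx/Fx = (-31/128) / (-31/16) = 1/8
check: Δy/Fy = (-377/128) / (-377/16) = 1/8 ✓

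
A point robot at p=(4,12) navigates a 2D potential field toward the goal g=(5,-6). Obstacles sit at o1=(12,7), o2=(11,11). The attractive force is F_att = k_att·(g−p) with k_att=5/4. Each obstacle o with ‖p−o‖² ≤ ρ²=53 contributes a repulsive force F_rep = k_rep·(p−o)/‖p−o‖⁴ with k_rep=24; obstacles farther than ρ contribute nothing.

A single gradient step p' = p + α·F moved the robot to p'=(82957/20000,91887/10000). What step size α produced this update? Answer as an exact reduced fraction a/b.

α = 1/8

F_att = 5/4·(g−p) = 5/4·(1,-18) = (1.2500,-22.5000)
o1: d²=89 > ρ²=53 → inactive
o2: d²=50 ≤ ρ²=53; F_rep = 24·(-7,1)/50² = (-0.0672,0.0096)
F = F_att + ΣF_rep = (1.1828,-22.4904)
Δp = p'−p = (0.1479,-2.8113); α = Δx/Fx = (2957/20000) / (2957/2500) = 1/8
check: Δy/Fy = (-28113/10000) / (-28113/1250) = 1/8 ✓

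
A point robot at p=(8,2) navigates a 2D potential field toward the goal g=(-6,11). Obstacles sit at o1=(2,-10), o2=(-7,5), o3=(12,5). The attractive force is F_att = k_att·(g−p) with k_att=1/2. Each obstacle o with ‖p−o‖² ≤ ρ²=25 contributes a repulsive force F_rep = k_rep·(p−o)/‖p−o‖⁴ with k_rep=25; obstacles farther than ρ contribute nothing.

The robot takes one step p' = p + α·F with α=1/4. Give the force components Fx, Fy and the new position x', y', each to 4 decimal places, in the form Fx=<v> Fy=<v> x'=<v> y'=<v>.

F_att = 1/2·(g−p) = 1/2·(-14,9) = (-7.0000,4.5000)
o1: d²=180 > ρ²=25 → inactive
o2: d²=234 > ρ²=25 → inactive
o3: d²=25 ≤ ρ²=25; F_rep = 25·(-4,-3)/25² = (-0.1600,-0.1200)
F = F_att + ΣF_rep = (-7.1600,4.3800)
p' = p + 1/4·F = (6.2100,3.0950)

Fx=-7.1600 Fy=4.3800 x'=6.2100 y'=3.0950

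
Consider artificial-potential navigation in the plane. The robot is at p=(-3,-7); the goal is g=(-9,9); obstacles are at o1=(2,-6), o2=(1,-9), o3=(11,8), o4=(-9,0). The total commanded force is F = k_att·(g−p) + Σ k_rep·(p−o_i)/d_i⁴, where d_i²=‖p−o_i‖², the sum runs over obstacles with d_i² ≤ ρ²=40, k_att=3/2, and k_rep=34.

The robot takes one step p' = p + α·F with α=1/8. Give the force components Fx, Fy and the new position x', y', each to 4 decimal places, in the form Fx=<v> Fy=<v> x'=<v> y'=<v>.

Fx=-9.5915 Fy=24.1197 x'=-4.1989 y'=-3.9850

F_att = 3/2·(g−p) = 3/2·(-6,16) = (-9.0000,24.0000)
o1: d²=26 ≤ ρ²=40; F_rep = 34·(-5,-1)/26² = (-0.2515,-0.0503)
o2: d²=20 ≤ ρ²=40; F_rep = 34·(-4,2)/20² = (-0.3400,0.1700)
o3: d²=421 > ρ²=40 → inactive
o4: d²=85 > ρ²=40 → inactive
F = F_att + ΣF_rep = (-9.5915,24.1197)
p' = p + 1/8·F = (-4.1989,-3.9850)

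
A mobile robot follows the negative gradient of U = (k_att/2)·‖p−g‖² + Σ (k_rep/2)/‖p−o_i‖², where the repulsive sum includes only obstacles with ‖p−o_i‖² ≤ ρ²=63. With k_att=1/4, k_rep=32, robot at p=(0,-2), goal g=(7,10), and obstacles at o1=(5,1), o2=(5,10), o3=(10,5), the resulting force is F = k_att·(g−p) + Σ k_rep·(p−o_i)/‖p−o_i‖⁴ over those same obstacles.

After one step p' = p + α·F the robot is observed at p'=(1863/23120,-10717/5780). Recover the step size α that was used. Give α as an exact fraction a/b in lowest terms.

α = 1/20

F_att = 1/4·(g−p) = 1/4·(7,12) = (1.7500,3.0000)
o1: d²=34 ≤ ρ²=63; F_rep = 32·(-5,-3)/34² = (-0.1384,-0.0830)
o2: d²=169 > ρ²=63 → inactive
o3: d²=149 > ρ²=63 → inactive
F = F_att + ΣF_rep = (1.6116,2.9170)
Δp = p'−p = (0.0806,0.1458); α = Δx/Fx = (1863/23120) / (1863/1156) = 1/20
check: Δy/Fy = (843/5780) / (843/289) = 1/20 ✓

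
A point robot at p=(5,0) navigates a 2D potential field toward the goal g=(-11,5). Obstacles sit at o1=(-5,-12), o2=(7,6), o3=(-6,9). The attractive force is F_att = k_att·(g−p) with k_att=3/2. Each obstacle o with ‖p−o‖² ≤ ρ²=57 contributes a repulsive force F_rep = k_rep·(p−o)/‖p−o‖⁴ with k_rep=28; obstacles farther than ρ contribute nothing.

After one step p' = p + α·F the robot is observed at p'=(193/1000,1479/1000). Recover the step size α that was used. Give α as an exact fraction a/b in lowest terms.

F_att = 3/2·(g−p) = 3/2·(-16,5) = (-24.0000,7.5000)
o1: d²=244 > ρ²=57 → inactive
o2: d²=40 ≤ ρ²=57; F_rep = 28·(-2,-6)/40² = (-0.0350,-0.1050)
o3: d²=202 > ρ²=57 → inactive
F = F_att + ΣF_rep = (-24.0350,7.3950)
Δp = p'−p = (-4.8070,1.4790); α = Δx/Fx = (-4807/1000) / (-4807/200) = 1/5
check: Δy/Fy = (1479/1000) / (1479/200) = 1/5 ✓

α = 1/5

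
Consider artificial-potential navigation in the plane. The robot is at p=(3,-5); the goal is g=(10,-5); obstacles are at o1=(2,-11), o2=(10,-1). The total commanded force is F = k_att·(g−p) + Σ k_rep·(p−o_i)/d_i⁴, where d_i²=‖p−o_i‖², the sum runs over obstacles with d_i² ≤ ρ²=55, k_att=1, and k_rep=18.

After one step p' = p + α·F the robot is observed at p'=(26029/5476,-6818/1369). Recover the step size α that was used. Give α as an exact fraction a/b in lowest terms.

F_att = 1·(g−p) = 1·(7,0) = (7.0000,0.0000)
o1: d²=37 ≤ ρ²=55; F_rep = 18·(1,6)/37² = (0.0131,0.0789)
o2: d²=65 > ρ²=55 → inactive
F = F_att + ΣF_rep = (7.0131,0.0789)
Δp = p'−p = (1.7533,0.0197); α = Δx/Fx = (9601/5476) / (9601/1369) = 1/4
check: Δy/Fy = (27/1369) / (108/1369) = 1/4 ✓

α = 1/4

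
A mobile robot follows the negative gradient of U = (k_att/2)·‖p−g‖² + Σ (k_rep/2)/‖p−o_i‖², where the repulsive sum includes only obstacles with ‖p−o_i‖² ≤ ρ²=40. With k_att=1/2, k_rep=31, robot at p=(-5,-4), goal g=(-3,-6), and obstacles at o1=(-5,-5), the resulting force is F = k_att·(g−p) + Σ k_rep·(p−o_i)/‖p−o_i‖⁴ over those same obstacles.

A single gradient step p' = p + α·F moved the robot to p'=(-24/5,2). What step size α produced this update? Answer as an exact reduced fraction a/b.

F_att = 1/2·(g−p) = 1/2·(2,-2) = (1.0000,-1.0000)
o1: d²=1 ≤ ρ²=40; F_rep = 31·(0,1)/1² = (0.0000,31.0000)
F = F_att + ΣF_rep = (1.0000,30.0000)
Δp = p'−p = (0.2000,6.0000); α = Δx/Fx = (1/5) / (1) = 1/5
check: Δy/Fy = (6) / (30) = 1/5 ✓

α = 1/5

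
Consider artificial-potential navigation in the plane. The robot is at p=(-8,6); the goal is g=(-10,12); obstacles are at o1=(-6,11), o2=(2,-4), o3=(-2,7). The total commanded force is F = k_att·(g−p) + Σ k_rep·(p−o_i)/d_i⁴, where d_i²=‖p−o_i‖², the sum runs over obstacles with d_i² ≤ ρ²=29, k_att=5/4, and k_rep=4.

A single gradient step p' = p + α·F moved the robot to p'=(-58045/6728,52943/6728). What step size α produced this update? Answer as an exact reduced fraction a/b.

α = 1/4

F_att = 5/4·(g−p) = 5/4·(-2,6) = (-2.5000,7.5000)
o1: d²=29 ≤ ρ²=29; F_rep = 4·(-2,-5)/29² = (-0.0095,-0.0238)
o2: d²=200 > ρ²=29 → inactive
o3: d²=37 > ρ²=29 → inactive
F = F_att + ΣF_rep = (-2.5095,7.4762)
Δp = p'−p = (-0.6274,1.8691); α = Δx/Fx = (-4221/6728) / (-4221/1682) = 1/4
check: Δy/Fy = (12575/6728) / (12575/1682) = 1/4 ✓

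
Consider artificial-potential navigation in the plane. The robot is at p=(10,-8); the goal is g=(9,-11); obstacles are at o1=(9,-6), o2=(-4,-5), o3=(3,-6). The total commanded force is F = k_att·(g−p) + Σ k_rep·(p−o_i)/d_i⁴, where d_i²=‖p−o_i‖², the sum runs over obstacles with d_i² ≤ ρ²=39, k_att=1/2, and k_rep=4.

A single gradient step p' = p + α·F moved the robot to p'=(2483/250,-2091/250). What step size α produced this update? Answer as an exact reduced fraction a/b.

α = 1/5

F_att = 1/2·(g−p) = 1/2·(-1,-3) = (-0.5000,-1.5000)
o1: d²=5 ≤ ρ²=39; F_rep = 4·(1,-2)/5² = (0.1600,-0.3200)
o2: d²=205 > ρ²=39 → inactive
o3: d²=53 > ρ²=39 → inactive
F = F_att + ΣF_rep = (-0.3400,-1.8200)
Δp = p'−p = (-0.0680,-0.3640); α = Δx/Fx = (-17/250) / (-17/50) = 1/5
check: Δy/Fy = (-91/250) / (-91/50) = 1/5 ✓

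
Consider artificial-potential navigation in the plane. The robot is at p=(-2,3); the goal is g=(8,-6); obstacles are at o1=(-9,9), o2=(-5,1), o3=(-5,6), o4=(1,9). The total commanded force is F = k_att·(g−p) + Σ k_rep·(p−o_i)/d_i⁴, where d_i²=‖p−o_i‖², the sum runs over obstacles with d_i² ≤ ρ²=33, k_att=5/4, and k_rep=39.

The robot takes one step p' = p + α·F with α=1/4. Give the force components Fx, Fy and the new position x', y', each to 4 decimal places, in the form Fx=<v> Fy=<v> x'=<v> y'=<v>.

Fx=13.5534 Fy=-11.1496 x'=1.3884 y'=0.2126

F_att = 5/4·(g−p) = 5/4·(10,-9) = (12.5000,-11.2500)
o1: d²=85 > ρ²=33 → inactive
o2: d²=13 ≤ ρ²=33; F_rep = 39·(3,2)/13² = (0.6923,0.4615)
o3: d²=18 ≤ ρ²=33; F_rep = 39·(3,-3)/18² = (0.3611,-0.3611)
o4: d²=45 > ρ²=33 → inactive
F = F_att + ΣF_rep = (13.5534,-11.1496)
p' = p + 1/4·F = (1.3884,0.2126)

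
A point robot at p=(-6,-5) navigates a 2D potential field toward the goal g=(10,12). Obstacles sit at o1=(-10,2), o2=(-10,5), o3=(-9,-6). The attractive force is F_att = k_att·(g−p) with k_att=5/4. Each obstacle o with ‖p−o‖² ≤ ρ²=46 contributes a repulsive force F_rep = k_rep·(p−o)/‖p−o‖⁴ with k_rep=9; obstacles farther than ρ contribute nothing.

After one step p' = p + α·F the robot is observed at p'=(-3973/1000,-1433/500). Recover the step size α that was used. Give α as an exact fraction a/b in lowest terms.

F_att = 5/4·(g−p) = 5/4·(16,17) = (20.0000,21.2500)
o1: d²=65 > ρ²=46 → inactive
o2: d²=116 > ρ²=46 → inactive
o3: d²=10 ≤ ρ²=46; F_rep = 9·(3,1)/10² = (0.2700,0.0900)
F = F_att + ΣF_rep = (20.2700,21.3400)
Δp = p'−p = (2.0270,2.1340); α = Δx/Fx = (2027/1000) / (2027/100) = 1/10
check: Δy/Fy = (1067/500) / (1067/50) = 1/10 ✓

α = 1/10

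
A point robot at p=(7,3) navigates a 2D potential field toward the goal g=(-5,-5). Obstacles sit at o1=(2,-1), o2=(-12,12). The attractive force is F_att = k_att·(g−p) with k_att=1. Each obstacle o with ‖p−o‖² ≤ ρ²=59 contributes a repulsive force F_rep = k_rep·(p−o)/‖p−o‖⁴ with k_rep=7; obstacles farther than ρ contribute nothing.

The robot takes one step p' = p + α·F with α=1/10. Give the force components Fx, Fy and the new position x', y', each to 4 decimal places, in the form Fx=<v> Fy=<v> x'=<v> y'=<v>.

F_att = 1·(g−p) = 1·(-12,-8) = (-12.0000,-8.0000)
o1: d²=41 ≤ ρ²=59; F_rep = 7·(5,4)/41² = (0.0208,0.0167)
o2: d²=442 > ρ²=59 → inactive
F = F_att + ΣF_rep = (-11.9792,-7.9833)
p' = p + 1/10·F = (5.8021,2.2017)

Fx=-11.9792 Fy=-7.9833 x'=5.8021 y'=2.2017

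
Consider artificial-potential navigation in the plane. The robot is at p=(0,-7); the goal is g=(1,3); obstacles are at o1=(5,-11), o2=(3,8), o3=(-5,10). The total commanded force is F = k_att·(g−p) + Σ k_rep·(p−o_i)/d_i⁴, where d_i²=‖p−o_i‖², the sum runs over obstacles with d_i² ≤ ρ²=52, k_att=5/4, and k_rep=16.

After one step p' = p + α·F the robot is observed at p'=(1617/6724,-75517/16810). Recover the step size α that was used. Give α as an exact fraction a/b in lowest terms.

α = 1/5

F_att = 5/4·(g−p) = 5/4·(1,10) = (1.2500,12.5000)
o1: d²=41 ≤ ρ²=52; F_rep = 16·(-5,4)/41² = (-0.0476,0.0381)
o2: d²=234 > ρ²=52 → inactive
o3: d²=314 > ρ²=52 → inactive
F = F_att + ΣF_rep = (1.2024,12.5381)
Δp = p'−p = (0.2405,2.5076); α = Δx/Fx = (1617/6724) / (8085/6724) = 1/5
check: Δy/Fy = (42153/16810) / (42153/3362) = 1/5 ✓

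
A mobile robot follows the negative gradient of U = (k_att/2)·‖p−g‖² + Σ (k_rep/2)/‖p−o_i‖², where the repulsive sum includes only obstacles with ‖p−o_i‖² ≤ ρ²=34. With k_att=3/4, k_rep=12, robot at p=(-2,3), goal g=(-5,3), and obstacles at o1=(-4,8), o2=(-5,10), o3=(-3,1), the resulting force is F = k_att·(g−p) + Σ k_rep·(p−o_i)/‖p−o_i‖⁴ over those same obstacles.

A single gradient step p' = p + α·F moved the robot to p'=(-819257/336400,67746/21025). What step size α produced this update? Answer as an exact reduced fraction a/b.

F_att = 3/4·(g−p) = 3/4·(-3,0) = (-2.2500,0.0000)
o1: d²=29 ≤ ρ²=34; F_rep = 12·(2,-5)/29² = (0.0285,-0.0713)
o2: d²=58 > ρ²=34 → inactive
o3: d²=5 ≤ ρ²=34; F_rep = 12·(1,2)/5² = (0.4800,0.9600)
F = F_att + ΣF_rep = (-1.7415,0.8887)
Δp = p'−p = (-0.4354,0.2222); α = Δx/Fx = (-146457/336400) / (-146457/84100) = 1/4
check: Δy/Fy = (4671/21025) / (18684/21025) = 1/4 ✓

α = 1/4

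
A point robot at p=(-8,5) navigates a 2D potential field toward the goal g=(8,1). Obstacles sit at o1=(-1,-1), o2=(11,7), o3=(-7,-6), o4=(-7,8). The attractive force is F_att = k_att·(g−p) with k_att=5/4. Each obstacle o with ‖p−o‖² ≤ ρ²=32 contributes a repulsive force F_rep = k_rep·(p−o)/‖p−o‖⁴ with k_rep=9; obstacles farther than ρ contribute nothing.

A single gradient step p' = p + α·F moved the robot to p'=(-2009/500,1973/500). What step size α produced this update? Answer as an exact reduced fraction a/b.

α = 1/5

F_att = 5/4·(g−p) = 5/4·(16,-4) = (20.0000,-5.0000)
o1: d²=85 > ρ²=32 → inactive
o2: d²=365 > ρ²=32 → inactive
o3: d²=122 > ρ²=32 → inactive
o4: d²=10 ≤ ρ²=32; F_rep = 9·(-1,-3)/10² = (-0.0900,-0.2700)
F = F_att + ΣF_rep = (19.9100,-5.2700)
Δp = p'−p = (3.9820,-1.0540); α = Δx/Fx = (1991/500) / (1991/100) = 1/5
check: Δy/Fy = (-527/500) / (-527/100) = 1/5 ✓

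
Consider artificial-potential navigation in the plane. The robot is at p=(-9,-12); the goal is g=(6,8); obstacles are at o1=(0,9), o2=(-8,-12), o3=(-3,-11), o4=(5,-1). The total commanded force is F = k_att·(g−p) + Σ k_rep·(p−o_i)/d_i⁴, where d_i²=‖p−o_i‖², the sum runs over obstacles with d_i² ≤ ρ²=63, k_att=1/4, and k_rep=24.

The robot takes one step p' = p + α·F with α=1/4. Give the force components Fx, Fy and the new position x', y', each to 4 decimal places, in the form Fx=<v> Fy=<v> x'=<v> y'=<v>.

F_att = 1/4·(g−p) = 1/4·(15,20) = (3.7500,5.0000)
o1: d²=522 > ρ²=63 → inactive
o2: d²=1 ≤ ρ²=63; F_rep = 24·(-1,0)/1² = (-24.0000,0.0000)
o3: d²=37 ≤ ρ²=63; F_rep = 24·(-6,-1)/37² = (-0.1052,-0.0175)
o4: d²=317 > ρ²=63 → inactive
F = F_att + ΣF_rep = (-20.3552,4.9825)
p' = p + 1/4·F = (-14.0888,-10.7544)

Fx=-20.3552 Fy=4.9825 x'=-14.0888 y'=-10.7544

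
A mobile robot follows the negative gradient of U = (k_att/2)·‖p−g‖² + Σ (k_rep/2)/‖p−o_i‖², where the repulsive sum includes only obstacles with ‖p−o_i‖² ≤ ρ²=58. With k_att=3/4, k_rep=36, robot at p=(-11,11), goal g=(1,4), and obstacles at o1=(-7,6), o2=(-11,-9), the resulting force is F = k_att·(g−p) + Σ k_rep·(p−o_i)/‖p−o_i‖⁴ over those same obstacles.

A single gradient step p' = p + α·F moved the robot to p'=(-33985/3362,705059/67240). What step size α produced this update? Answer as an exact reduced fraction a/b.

α = 1/10

F_att = 3/4·(g−p) = 3/4·(12,-7) = (9.0000,-5.2500)
o1: d²=41 ≤ ρ²=58; F_rep = 36·(-4,5)/41² = (-0.0857,0.1071)
o2: d²=400 > ρ²=58 → inactive
F = F_att + ΣF_rep = (8.9143,-5.1429)
Δp = p'−p = (0.8914,-0.5143); α = Δx/Fx = (2997/3362) / (14985/1681) = 1/10
check: Δy/Fy = (-34581/67240) / (-34581/6724) = 1/10 ✓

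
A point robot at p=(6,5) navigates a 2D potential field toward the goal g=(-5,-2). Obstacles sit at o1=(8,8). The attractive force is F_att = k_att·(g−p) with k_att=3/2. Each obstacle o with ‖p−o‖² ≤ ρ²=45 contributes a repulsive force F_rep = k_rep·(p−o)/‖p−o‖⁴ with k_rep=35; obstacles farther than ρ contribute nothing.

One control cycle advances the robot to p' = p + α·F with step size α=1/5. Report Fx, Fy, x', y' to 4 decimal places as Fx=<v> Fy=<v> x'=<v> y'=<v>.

F_att = 3/2·(g−p) = 3/2·(-11,-7) = (-16.5000,-10.5000)
o1: d²=13 ≤ ρ²=45; F_rep = 35·(-2,-3)/13² = (-0.4142,-0.6213)
F = F_att + ΣF_rep = (-16.9142,-11.1213)
p' = p + 1/5·F = (2.6172,2.7757)

Fx=-16.9142 Fy=-11.1213 x'=2.6172 y'=2.7757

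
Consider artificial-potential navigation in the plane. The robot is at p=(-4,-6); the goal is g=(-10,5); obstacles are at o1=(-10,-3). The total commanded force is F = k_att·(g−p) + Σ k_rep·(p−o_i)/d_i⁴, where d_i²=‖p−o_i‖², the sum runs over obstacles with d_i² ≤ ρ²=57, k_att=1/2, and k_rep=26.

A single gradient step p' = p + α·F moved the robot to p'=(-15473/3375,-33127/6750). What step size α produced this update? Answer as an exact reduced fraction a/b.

F_att = 1/2·(g−p) = 1/2·(-6,11) = (-3.0000,5.5000)
o1: d²=45 ≤ ρ²=57; F_rep = 26·(6,-3)/45² = (0.0770,-0.0385)
F = F_att + ΣF_rep = (-2.9230,5.4615)
Δp = p'−p = (-0.5846,1.0923); α = Δx/Fx = (-1973/3375) / (-1973/675) = 1/5
check: Δy/Fy = (7373/6750) / (7373/1350) = 1/5 ✓

α = 1/5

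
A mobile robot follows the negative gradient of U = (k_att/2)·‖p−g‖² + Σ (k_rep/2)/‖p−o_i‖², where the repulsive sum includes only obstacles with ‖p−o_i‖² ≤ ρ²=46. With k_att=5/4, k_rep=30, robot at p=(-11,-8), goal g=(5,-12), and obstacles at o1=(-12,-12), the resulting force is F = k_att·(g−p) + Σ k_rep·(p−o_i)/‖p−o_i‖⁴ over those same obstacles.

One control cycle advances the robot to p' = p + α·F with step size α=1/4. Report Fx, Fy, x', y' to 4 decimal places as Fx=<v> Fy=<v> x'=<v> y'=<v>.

F_att = 5/4·(g−p) = 5/4·(16,-4) = (20.0000,-5.0000)
o1: d²=17 ≤ ρ²=46; F_rep = 30·(1,4)/17² = (0.1038,0.4152)
F = F_att + ΣF_rep = (20.1038,-4.5848)
p' = p + 1/4·F = (-5.9740,-9.1462)

Fx=20.1038 Fy=-4.5848 x'=-5.9740 y'=-9.1462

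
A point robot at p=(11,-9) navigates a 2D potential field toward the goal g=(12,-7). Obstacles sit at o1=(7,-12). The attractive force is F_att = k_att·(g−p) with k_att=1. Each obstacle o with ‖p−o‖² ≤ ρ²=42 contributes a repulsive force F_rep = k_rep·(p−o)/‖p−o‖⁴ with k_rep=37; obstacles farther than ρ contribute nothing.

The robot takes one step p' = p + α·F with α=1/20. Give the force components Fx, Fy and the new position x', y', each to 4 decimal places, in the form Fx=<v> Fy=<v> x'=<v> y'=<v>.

Fx=1.2368 Fy=2.1776 x'=11.0618 y'=-8.8911

F_att = 1·(g−p) = 1·(1,2) = (1.0000,2.0000)
o1: d²=25 ≤ ρ²=42; F_rep = 37·(4,3)/25² = (0.2368,0.1776)
F = F_att + ΣF_rep = (1.2368,2.1776)
p' = p + 1/20·F = (11.0618,-8.8911)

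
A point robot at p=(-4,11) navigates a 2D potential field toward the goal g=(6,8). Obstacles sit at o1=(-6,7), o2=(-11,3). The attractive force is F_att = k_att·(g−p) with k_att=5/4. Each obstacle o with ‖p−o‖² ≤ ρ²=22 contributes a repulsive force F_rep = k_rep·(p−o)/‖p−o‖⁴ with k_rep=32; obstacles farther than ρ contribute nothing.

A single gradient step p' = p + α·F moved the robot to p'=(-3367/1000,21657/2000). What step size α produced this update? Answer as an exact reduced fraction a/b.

F_att = 5/4·(g−p) = 5/4·(10,-3) = (12.5000,-3.7500)
o1: d²=20 ≤ ρ²=22; F_rep = 32·(2,4)/20² = (0.1600,0.3200)
o2: d²=113 > ρ²=22 → inactive
F = F_att + ΣF_rep = (12.6600,-3.4300)
Δp = p'−p = (0.6330,-0.1715); α = Δx/Fx = (633/1000) / (633/50) = 1/20
check: Δy/Fy = (-343/2000) / (-343/100) = 1/20 ✓

α = 1/20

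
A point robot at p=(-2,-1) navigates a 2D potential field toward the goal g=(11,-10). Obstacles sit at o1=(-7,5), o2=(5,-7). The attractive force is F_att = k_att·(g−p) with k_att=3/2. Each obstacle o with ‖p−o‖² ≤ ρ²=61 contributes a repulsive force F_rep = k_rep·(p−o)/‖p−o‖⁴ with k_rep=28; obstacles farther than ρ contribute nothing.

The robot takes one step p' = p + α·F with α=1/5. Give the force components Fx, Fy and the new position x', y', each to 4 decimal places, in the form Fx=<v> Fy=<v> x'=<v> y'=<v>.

Fx=19.5376 Fy=-13.5451 x'=1.9075 y'=-3.7090

F_att = 3/2·(g−p) = 3/2·(13,-9) = (19.5000,-13.5000)
o1: d²=61 ≤ ρ²=61; F_rep = 28·(5,-6)/61² = (0.0376,-0.0451)
o2: d²=85 > ρ²=61 → inactive
F = F_att + ΣF_rep = (19.5376,-13.5451)
p' = p + 1/5·F = (1.9075,-3.7090)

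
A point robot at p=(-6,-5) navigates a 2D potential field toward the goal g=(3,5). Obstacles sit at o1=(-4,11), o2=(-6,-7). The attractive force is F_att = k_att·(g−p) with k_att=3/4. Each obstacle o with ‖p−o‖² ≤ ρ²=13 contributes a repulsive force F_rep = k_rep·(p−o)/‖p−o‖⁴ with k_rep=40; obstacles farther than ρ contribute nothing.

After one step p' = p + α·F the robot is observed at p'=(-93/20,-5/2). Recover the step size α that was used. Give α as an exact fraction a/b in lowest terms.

α = 1/5

F_att = 3/4·(g−p) = 3/4·(9,10) = (6.7500,7.5000)
o1: d²=260 > ρ²=13 → inactive
o2: d²=4 ≤ ρ²=13; F_rep = 40·(0,2)/4² = (0.0000,5.0000)
F = F_att + ΣF_rep = (6.7500,12.5000)
Δp = p'−p = (1.3500,2.5000); α = Δx/Fx = (27/20) / (27/4) = 1/5
check: Δy/Fy = (5/2) / (25/2) = 1/5 ✓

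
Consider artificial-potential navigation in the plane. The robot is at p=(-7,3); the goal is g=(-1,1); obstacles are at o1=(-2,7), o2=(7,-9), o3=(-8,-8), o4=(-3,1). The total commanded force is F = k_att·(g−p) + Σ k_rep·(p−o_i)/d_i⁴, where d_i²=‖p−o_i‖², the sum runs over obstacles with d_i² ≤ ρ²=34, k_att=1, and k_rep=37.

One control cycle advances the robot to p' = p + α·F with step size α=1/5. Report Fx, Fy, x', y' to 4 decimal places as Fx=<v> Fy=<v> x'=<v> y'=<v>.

Fx=5.6300 Fy=-1.8150 x'=-5.8740 y'=2.6370

F_att = 1·(g−p) = 1·(6,-2) = (6.0000,-2.0000)
o1: d²=41 > ρ²=34 → inactive
o2: d²=340 > ρ²=34 → inactive
o3: d²=122 > ρ²=34 → inactive
o4: d²=20 ≤ ρ²=34; F_rep = 37·(-4,2)/20² = (-0.3700,0.1850)
F = F_att + ΣF_rep = (5.6300,-1.8150)
p' = p + 1/5·F = (-5.8740,2.6370)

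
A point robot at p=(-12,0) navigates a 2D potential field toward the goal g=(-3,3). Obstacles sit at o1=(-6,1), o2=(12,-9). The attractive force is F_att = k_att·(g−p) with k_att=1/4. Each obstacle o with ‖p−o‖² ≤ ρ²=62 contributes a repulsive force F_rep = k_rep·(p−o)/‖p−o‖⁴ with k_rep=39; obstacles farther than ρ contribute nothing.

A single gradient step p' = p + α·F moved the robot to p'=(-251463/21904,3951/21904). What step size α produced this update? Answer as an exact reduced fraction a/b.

α = 1/4

F_att = 1/4·(g−p) = 1/4·(9,3) = (2.2500,0.7500)
o1: d²=37 ≤ ρ²=62; F_rep = 39·(-6,-1)/37² = (-0.1709,-0.0285)
o2: d²=657 > ρ²=62 → inactive
F = F_att + ΣF_rep = (2.0791,0.7215)
Δp = p'−p = (0.5198,0.1804); α = Δx/Fx = (11385/21904) / (11385/5476) = 1/4
check: Δy/Fy = (3951/21904) / (3951/5476) = 1/4 ✓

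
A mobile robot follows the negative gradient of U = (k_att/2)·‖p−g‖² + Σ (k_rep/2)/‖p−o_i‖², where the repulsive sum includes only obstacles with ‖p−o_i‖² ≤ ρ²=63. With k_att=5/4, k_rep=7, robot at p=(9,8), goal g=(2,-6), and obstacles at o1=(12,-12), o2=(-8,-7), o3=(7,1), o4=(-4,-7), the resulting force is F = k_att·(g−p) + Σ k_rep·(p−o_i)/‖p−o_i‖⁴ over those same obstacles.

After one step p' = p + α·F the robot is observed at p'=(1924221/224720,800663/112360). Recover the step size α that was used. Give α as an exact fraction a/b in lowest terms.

F_att = 5/4·(g−p) = 5/4·(-7,-14) = (-8.7500,-17.5000)
o1: d²=409 > ρ²=63 → inactive
o2: d²=514 > ρ²=63 → inactive
o3: d²=53 ≤ ρ²=63; F_rep = 7·(2,7)/53² = (0.0050,0.0174)
o4: d²=394 > ρ²=63 → inactive
F = F_att + ΣF_rep = (-8.7450,-17.4826)
Δp = p'−p = (-0.4373,-0.8741); α = Δx/Fx = (-98259/224720) / (-98259/11236) = 1/20
check: Δy/Fy = (-98217/112360) / (-98217/5618) = 1/20 ✓

α = 1/20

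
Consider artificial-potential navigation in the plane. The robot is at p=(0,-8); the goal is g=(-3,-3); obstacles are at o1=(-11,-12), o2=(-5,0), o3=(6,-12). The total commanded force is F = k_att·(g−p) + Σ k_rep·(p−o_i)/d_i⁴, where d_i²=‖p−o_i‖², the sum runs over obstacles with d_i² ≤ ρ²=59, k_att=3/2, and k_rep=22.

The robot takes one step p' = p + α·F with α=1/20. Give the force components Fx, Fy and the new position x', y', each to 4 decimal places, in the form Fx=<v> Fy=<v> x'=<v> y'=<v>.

F_att = 3/2·(g−p) = 3/2·(-3,5) = (-4.5000,7.5000)
o1: d²=137 > ρ²=59 → inactive
o2: d²=89 > ρ²=59 → inactive
o3: d²=52 ≤ ρ²=59; F_rep = 22·(-6,4)/52² = (-0.0488,0.0325)
F = F_att + ΣF_rep = (-4.5488,7.5325)
p' = p + 1/20·F = (-0.2274,-7.6234)

Fx=-4.5488 Fy=7.5325 x'=-0.2274 y'=-7.6234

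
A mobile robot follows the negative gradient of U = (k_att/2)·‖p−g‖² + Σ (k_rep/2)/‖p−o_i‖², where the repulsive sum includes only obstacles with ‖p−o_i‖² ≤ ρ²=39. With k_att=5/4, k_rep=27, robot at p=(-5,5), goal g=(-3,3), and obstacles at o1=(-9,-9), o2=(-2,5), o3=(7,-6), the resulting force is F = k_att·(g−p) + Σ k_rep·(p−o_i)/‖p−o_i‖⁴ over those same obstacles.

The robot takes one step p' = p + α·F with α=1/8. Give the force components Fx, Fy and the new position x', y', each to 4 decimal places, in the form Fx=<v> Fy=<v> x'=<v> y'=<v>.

F_att = 5/4·(g−p) = 5/4·(2,-2) = (2.5000,-2.5000)
o1: d²=212 > ρ²=39 → inactive
o2: d²=9 ≤ ρ²=39; F_rep = 27·(-3,0)/9² = (-1.0000,0.0000)
o3: d²=265 > ρ²=39 → inactive
F = F_att + ΣF_rep = (1.5000,-2.5000)
p' = p + 1/8·F = (-4.8125,4.6875)

Fx=1.5000 Fy=-2.5000 x'=-4.8125 y'=4.6875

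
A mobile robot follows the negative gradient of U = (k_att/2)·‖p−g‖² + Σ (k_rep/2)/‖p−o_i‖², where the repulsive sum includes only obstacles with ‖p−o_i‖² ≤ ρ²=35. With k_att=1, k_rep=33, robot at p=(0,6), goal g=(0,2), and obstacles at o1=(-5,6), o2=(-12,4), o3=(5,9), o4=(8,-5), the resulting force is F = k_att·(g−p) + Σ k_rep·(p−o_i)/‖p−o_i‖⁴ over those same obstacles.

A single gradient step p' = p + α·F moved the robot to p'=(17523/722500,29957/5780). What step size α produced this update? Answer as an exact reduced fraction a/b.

F_att = 1·(g−p) = 1·(0,-4) = (0.0000,-4.0000)
o1: d²=25 ≤ ρ²=35; F_rep = 33·(5,0)/25² = (0.2640,0.0000)
o2: d²=148 > ρ²=35 → inactive
o3: d²=34 ≤ ρ²=35; F_rep = 33·(-5,-3)/34² = (-0.1427,-0.0856)
o4: d²=185 > ρ²=35 → inactive
F = F_att + ΣF_rep = (0.1213,-4.0856)
Δp = p'−p = (0.0243,-0.8171); α = Δx/Fx = (17523/722500) / (17523/144500) = 1/5
check: Δy/Fy = (-4723/5780) / (-4723/1156) = 1/5 ✓

α = 1/5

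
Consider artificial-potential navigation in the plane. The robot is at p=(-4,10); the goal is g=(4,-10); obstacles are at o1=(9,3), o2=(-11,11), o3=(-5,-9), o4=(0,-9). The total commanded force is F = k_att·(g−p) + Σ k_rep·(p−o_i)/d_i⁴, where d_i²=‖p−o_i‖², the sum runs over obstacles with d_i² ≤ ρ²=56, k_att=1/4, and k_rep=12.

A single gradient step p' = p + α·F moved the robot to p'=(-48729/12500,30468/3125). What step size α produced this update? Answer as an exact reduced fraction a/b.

F_att = 1/4·(g−p) = 1/4·(8,-20) = (2.0000,-5.0000)
o1: d²=218 > ρ²=56 → inactive
o2: d²=50 ≤ ρ²=56; F_rep = 12·(7,-1)/50² = (0.0336,-0.0048)
o3: d²=362 > ρ²=56 → inactive
o4: d²=377 > ρ²=56 → inactive
F = F_att + ΣF_rep = (2.0336,-5.0048)
Δp = p'−p = (0.1017,-0.2502); α = Δx/Fx = (1271/12500) / (1271/625) = 1/20
check: Δy/Fy = (-782/3125) / (-3128/625) = 1/20 ✓

α = 1/20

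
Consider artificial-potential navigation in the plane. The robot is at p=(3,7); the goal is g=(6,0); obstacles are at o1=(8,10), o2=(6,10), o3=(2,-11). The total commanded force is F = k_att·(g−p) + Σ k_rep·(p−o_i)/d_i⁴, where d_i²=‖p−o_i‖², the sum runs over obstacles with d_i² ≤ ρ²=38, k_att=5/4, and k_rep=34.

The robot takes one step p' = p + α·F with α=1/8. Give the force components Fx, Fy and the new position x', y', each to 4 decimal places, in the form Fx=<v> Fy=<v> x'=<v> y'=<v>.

F_att = 5/4·(g−p) = 5/4·(3,-7) = (3.7500,-8.7500)
o1: d²=34 ≤ ρ²=38; F_rep = 34·(-5,-3)/34² = (-0.1471,-0.0882)
o2: d²=18 ≤ ρ²=38; F_rep = 34·(-3,-3)/18² = (-0.3148,-0.3148)
o3: d²=325 > ρ²=38 → inactive
F = F_att + ΣF_rep = (3.2881,-9.1531)
p' = p + 1/8·F = (3.4110,5.8559)

Fx=3.2881 Fy=-9.1531 x'=3.4110 y'=5.8559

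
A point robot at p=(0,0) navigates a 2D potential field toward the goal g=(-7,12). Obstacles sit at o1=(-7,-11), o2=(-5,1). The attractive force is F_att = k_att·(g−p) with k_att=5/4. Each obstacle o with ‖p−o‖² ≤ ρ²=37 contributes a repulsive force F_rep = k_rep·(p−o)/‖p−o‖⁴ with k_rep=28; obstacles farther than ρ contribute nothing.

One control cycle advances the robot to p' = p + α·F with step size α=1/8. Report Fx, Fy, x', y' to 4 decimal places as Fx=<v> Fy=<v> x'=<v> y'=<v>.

Fx=-8.5429 Fy=14.9586 x'=-1.0679 y'=1.8698

F_att = 5/4·(g−p) = 5/4·(-7,12) = (-8.7500,15.0000)
o1: d²=170 > ρ²=37 → inactive
o2: d²=26 ≤ ρ²=37; F_rep = 28·(5,-1)/26² = (0.2071,-0.0414)
F = F_att + ΣF_rep = (-8.5429,14.9586)
p' = p + 1/8·F = (-1.0679,1.8698)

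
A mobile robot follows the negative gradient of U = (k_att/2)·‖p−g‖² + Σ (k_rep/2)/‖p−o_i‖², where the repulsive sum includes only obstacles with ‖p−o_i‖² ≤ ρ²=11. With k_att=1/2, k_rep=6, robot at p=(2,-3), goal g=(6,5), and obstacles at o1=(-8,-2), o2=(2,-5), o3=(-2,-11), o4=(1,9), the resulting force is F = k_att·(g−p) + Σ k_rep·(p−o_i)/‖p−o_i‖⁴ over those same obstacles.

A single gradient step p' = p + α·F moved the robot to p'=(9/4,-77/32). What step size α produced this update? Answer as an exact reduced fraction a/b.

F_att = 1/2·(g−p) = 1/2·(4,8) = (2.0000,4.0000)
o1: d²=101 > ρ²=11 → inactive
o2: d²=4 ≤ ρ²=11; F_rep = 6·(0,2)/4² = (0.0000,0.7500)
o3: d²=80 > ρ²=11 → inactive
o4: d²=145 > ρ²=11 → inactive
F = F_att + ΣF_rep = (2.0000,4.7500)
Δp = p'−p = (0.2500,0.5938); α = Δx/Fx = (1/4) / (2) = 1/8
check: Δy/Fy = (19/32) / (19/4) = 1/8 ✓

α = 1/8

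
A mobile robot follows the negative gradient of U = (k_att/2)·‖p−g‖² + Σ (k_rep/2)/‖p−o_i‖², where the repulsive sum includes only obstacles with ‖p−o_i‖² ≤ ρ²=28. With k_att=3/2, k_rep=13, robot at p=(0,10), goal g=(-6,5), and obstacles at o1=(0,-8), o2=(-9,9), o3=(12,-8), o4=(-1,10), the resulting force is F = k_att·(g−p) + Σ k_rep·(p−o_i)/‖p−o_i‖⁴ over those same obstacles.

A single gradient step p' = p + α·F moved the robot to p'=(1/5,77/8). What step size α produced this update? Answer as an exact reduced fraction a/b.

α = 1/20

F_att = 3/2·(g−p) = 3/2·(-6,-5) = (-9.0000,-7.5000)
o1: d²=324 > ρ²=28 → inactive
o2: d²=82 > ρ²=28 → inactive
o3: d²=468 > ρ²=28 → inactive
o4: d²=1 ≤ ρ²=28; F_rep = 13·(1,0)/1² = (13.0000,0.0000)
F = F_att + ΣF_rep = (4.0000,-7.5000)
Δp = p'−p = (0.2000,-0.3750); α = Δx/Fx = (1/5) / (4) = 1/20
check: Δy/Fy = (-3/8) / (-15/2) = 1/20 ✓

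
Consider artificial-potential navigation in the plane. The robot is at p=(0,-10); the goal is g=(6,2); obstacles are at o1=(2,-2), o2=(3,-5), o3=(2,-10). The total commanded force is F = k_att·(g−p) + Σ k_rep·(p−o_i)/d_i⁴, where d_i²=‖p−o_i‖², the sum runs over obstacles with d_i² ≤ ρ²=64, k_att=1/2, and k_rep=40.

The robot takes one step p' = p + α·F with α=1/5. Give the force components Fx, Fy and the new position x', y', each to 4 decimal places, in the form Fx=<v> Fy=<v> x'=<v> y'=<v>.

Fx=-2.1038 Fy=5.8270 x'=-0.4208 y'=-8.8346

F_att = 1/2·(g−p) = 1/2·(6,12) = (3.0000,6.0000)
o1: d²=68 > ρ²=64 → inactive
o2: d²=34 ≤ ρ²=64; F_rep = 40·(-3,-5)/34² = (-0.1038,-0.1730)
o3: d²=4 ≤ ρ²=64; F_rep = 40·(-2,0)/4² = (-5.0000,0.0000)
F = F_att + ΣF_rep = (-2.1038,5.8270)
p' = p + 1/5·F = (-0.4208,-8.8346)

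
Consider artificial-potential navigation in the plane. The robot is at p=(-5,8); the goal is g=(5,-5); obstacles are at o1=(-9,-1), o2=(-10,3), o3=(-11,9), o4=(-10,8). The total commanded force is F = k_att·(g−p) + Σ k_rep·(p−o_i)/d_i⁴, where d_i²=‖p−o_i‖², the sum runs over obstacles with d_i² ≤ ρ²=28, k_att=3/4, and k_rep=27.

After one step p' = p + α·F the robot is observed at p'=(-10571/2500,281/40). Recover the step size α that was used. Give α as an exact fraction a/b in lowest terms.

F_att = 3/4·(g−p) = 3/4·(10,-13) = (7.5000,-9.7500)
o1: d²=97 > ρ²=28 → inactive
o2: d²=50 > ρ²=28 → inactive
o3: d²=37 > ρ²=28 → inactive
o4: d²=25 ≤ ρ²=28; F_rep = 27·(5,0)/25² = (0.2160,0.0000)
F = F_att + ΣF_rep = (7.7160,-9.7500)
Δp = p'−p = (0.7716,-0.9750); α = Δx/Fx = (1929/2500) / (1929/250) = 1/10
check: Δy/Fy = (-39/40) / (-39/4) = 1/10 ✓

α = 1/10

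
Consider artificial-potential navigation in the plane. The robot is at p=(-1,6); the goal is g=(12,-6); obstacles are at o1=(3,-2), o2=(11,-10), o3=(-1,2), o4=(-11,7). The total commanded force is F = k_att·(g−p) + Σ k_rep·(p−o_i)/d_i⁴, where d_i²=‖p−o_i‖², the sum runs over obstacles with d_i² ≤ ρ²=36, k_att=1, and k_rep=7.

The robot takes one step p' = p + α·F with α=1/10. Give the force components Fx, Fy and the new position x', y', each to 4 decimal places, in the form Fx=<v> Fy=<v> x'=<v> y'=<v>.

F_att = 1·(g−p) = 1·(13,-12) = (13.0000,-12.0000)
o1: d²=80 > ρ²=36 → inactive
o2: d²=400 > ρ²=36 → inactive
o3: d²=16 ≤ ρ²=36; F_rep = 7·(0,4)/16² = (0.0000,0.1094)
o4: d²=101 > ρ²=36 → inactive
F = F_att + ΣF_rep = (13.0000,-11.8906)
p' = p + 1/10·F = (0.3000,4.8109)

Fx=13.0000 Fy=-11.8906 x'=0.3000 y'=4.8109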